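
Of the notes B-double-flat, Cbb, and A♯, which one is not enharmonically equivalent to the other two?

Bbb

In 12-tone equal temperament, enharmonic equivalents share a pitch class. Bbb is pitch class 9; Cbb is pitch class 10; A# is pitch class 10.
Cbb and A# share pitch class 10, while Bbb is pitch class 9.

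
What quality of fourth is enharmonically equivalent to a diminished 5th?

augmented

A diminished fifth spans 6 semitones.
A fourth spanning 6 semitones is augmented (the perfect fourth is 5).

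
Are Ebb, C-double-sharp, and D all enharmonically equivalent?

Ebb = pitch class 2 and C## = pitch class 2 and D = pitch class 2 — the same pitch class, so they are enharmonic equivalents.

Yes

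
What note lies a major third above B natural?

D#

B up a major third is D#, so the target letter is D.
From B, a major third is 4 semitones up: D#.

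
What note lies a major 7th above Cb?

A seventh above C lands on the letter B.
A major seventh spans 11 semitones, so Cb moves to pitch class 10. On the letter B that is Bb.

Bb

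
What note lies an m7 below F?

A seventh below F lands on the letter G.
A minor seventh spans 10 semitones, so F moves to pitch class 7. On the letter G that is G.

G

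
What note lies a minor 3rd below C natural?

A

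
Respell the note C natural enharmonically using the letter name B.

Plain B sits 1 semitone below C, so on the letter B the same pitch needs a sharp: B#.

B#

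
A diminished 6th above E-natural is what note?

Cb

E up a major sixth is C#, so the target letter is C.
From E, a diminished sixth is 7 semitones up: Cb.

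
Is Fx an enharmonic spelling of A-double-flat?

Yes

F## is pitch class 7; Abb is pitch class 7.
All spellings map to pitch class 7, so they are enharmonically equivalent.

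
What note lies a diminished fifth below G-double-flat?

G down a perfect fifth is C, so the target letter is C.
From Gbb, a diminished fifth is 6 semitones down: Cb.

Cb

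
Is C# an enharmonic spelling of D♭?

C# is pitch class 1; Db is pitch class 1.
All spellings map to pitch class 1, so they are enharmonically equivalent.

Yes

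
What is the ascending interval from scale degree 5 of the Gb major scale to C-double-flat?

diminished seventh

Scale degree 5 of Gb major is Db.
Db up to Cbb: letters D→C make it a seventh; 9 semitones makes it diminished.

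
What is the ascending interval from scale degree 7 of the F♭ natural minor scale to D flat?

major seventh

Scale degree 7 of Fb natural minor is Ebb.
Ebb up to Db: letters E→D make it a seventh; 11 semitones makes it major.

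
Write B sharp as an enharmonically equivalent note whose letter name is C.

Plain C sits at the same pitch as B#, so on the letter C the same pitch needs a natural: C.

C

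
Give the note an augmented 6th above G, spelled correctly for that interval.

G up a major sixth is E, so the target letter is E.
From G, an augmented sixth is 10 semitones up: E#.

E#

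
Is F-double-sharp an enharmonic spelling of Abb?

F## is pitch class 7; Abb is pitch class 7.
All spellings map to pitch class 7, so they are enharmonically equivalent.

Yes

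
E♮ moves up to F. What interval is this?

minor second

The letter names run E→F, a span of 1 letter step, so the interval is some kind of second.
E to F is 1 semitone. A major second is 2, so 1 makes it minor.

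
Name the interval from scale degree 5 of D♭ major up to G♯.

Scale degree 5 of Db major is Ab.
Ab up to G#: letters A→G make it a seventh; 12 semitones makes it augmented.

augmented seventh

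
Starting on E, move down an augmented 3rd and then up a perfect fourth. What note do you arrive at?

An augmented third down from E is Cb (letter C, 5 semitones down).
A perfect fourth up from Cb is Fb (letter F, 5 semitones up).

Fb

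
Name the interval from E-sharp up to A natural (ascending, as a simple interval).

Counting letters E–F–G–A gives a fourth.
E#→A = 4 semitones, 1 narrower than the perfect fourth (5), so diminished.

diminished fourth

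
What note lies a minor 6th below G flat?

Bb

A sixth below G lands on the letter B.
A minor sixth spans 8 semitones, so Gb moves to pitch class 10. On the letter B that is Bb.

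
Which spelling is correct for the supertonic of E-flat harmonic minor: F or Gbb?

F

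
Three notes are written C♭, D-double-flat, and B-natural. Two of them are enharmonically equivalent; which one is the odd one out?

Dbb

In 12-tone equal temperament, enharmonic equivalents share a pitch class. Cb is pitch class 11; Dbb is pitch class 0; B is pitch class 11.
Cb and B share pitch class 11, while Dbb is pitch class 0.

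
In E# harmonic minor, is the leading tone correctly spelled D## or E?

D##

Each scale degree takes a distinct letter name. Degree 7 of a scale on E must use the letter D.
D## and E are enharmonically the same pitch, but only D## uses the letter D, so it is the correct spelling here.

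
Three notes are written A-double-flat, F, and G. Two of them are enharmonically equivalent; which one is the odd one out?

F

In 12-tone equal temperament, enharmonic equivalents share a pitch class. Abb is pitch class 7; F is pitch class 5; G is pitch class 7.
Abb and G share pitch class 7, while F is pitch class 5.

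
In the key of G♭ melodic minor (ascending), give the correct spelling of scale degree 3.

Bbb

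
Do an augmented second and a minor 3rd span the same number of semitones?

An augmented second spans 3 semitones; a minor third spans 3.
They are enharmonically equivalent.

Yes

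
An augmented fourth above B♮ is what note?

B up a perfect fourth is E, so the target letter is E.
From B, an augmented fourth is 6 semitones up: E#.

E#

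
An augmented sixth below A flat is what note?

Cbb

A sixth below A lands on the letter C.
An augmented sixth spans 10 semitones, so Ab moves to pitch class 10. On the letter C that is Cbb.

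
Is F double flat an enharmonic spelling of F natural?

No

Two spellings are enharmonically equivalent only if they share a pitch class.
Here Fbb → 3, F → 5; 3 ≠ 5, so they are not.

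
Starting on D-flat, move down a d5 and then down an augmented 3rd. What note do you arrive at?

A diminished fifth down from Db is G (letter G, 6 semitones down).
An augmented third down from G is Ebb (letter E, 5 semitones down).

Ebb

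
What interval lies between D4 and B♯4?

augmented sixth

The letter names run D→B, a span of 5 letter steps, so the interval is some kind of sixth.
D to B# is 10 semitones. A major sixth is 9, so 10 makes it augmented.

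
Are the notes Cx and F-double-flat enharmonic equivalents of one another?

No

C## is pitch class 2; Fbb is pitch class 3.
The pitch classes differ (2 vs. 3), so they are not enharmonic equivalents.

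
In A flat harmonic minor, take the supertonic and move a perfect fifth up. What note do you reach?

The supertonic of Ab harmonic minor is Bb.
A perfect fifth (7 semitones) above Bb lands on the letter F, giving F.

F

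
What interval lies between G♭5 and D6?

The letter names run G→D, a span of 4 letter steps, so the interval is some kind of fifth.
Gb to D is 8 semitones. A perfect fifth is 7, so 8 makes it augmented.

augmented fifth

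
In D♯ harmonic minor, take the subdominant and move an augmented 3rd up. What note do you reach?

The subdominant of D# harmonic minor is G#.
An augmented third (5 semitones) above G# lands on the letter B, giving B##.

B##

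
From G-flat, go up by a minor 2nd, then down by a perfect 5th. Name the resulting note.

A minor second up from Gb is Abb (letter A, 1 semitone up).
A perfect fifth down from Abb is Dbb (letter D, 7 semitones down).

Dbb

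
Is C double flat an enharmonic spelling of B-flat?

Yes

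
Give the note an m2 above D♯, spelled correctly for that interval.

E

D up a major second is E, so the target letter is E.
From D#, a minor second is 1 semitone up: E.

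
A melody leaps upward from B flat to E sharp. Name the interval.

Counting letters B–C–D–E gives a fourth.
Bb→E# = 7 semitones, 2 wider than the perfect fourth (5), so doubly augmented.

doubly augmented fourth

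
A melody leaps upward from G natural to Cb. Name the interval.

diminished fourth

The letter names run G→C, a span of 3 letter steps, so the interval is some kind of fourth.
G to Cb is 4 semitones. A perfect fourth is 5, so 4 makes it diminished.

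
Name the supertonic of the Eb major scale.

F

The Eb major scale runs Eb F G Ab Bb C D.
Degree 2 is F.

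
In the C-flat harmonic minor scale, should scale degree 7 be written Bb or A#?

Bb

Each scale degree takes a distinct letter name. Degree 7 of a scale on C must use the letter B.
Bb and A# are enharmonically the same pitch, but only Bb uses the letter B, so it is the correct spelling here.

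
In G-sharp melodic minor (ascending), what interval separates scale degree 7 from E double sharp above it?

Scale degree 7 of G# melodic minor (ascending) is F##.
F## up to E##: letters F→E make it a seventh; 11 semitones makes it major.

major seventh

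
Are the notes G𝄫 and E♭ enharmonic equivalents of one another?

Two spellings are enharmonically equivalent only if they share a pitch class.
Here Gbb → 5, Eb → 3; 3 ≠ 5, so they are not.

No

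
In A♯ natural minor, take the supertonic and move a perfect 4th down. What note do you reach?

F##

The supertonic of A# natural minor is B#.
A perfect fourth (5 semitones) below B# lands on the letter F, giving F##.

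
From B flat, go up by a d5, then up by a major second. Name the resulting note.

Gb

A diminished fifth up from Bb is Fb (letter F, 6 semitones up).
A major second up from Fb is Gb (letter G, 2 semitones up).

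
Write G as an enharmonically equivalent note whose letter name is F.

Plain F sits 2 semitones below G, so on the letter F the same pitch needs a double sharp: F##.

F##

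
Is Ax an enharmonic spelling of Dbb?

No

Two spellings are enharmonically equivalent only if they share a pitch class.
Here A## → 11, Dbb → 0; 0 ≠ 11, so they are not.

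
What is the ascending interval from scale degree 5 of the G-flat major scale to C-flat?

Scale degree 5 of Gb major is Db.
Db up to Cb: letters D→C make it a seventh; 10 semitones makes it minor.

minor seventh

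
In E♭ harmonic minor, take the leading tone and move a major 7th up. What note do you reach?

C#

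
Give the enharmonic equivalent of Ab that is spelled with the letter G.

Plain G sits 1 semitone below Ab, so on the letter G the same pitch needs a sharp: G#.

G#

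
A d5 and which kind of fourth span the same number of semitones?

augmented

A diminished fifth spans 6 semitones.
A fourth spanning 6 semitones is augmented (the perfect fourth is 5).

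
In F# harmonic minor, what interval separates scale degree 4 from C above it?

minor second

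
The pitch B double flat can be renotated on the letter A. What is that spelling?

A

Bbb is pitch class 9. The letter A alone is pitch class 9.
Pitch class 9 on A needs no accidental: A.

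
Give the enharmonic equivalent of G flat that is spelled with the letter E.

Plain E sits 2 semitones below Gb, so on the letter E the same pitch needs a double sharp: E##.

E##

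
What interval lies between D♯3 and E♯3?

major second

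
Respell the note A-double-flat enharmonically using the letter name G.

G

Abb is pitch class 7. The letter G alone is pitch class 7.
Pitch class 7 on G needs no accidental: G.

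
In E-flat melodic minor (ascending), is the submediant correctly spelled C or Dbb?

Each scale degree takes a distinct letter name. Degree 6 of a scale on E must use the letter C.
C and Dbb are enharmonically the same pitch, but only C uses the letter C, so it is the correct spelling here.

C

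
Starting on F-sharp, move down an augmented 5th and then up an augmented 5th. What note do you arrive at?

An augmented fifth down from F# is Bb (letter B, 8 semitones down).
An augmented fifth up from Bb is F# (letter F, 8 semitones up).

F#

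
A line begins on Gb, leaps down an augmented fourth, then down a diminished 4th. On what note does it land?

Ab

An augmented fourth down from Gb is Dbb (letter D, 6 semitones down).
A diminished fourth down from Dbb is Ab (letter A, 4 semitones down).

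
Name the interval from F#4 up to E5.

Counting letters F–G–A–B–C–D–E gives a seventh.
F#→E = 10 semitones, 1 narrower than the major seventh (11), so minor.

minor seventh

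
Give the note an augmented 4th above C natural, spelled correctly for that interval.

A fourth above C lands on the letter F.
An augmented fourth spans 6 semitones, so C moves to pitch class 6. On the letter F that is F#.

F#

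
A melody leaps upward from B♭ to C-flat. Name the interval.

The letter names run B→C, a span of 1 letter step, so the interval is some kind of second.
Bb to Cb is 1 semitone. A major second is 2, so 1 makes it minor.

minor second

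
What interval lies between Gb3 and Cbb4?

diminished fourth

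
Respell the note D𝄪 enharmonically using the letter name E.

Plain E sits at the same pitch as D##, so on the letter E the same pitch needs a natural: E.

E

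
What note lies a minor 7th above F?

F up a major seventh is E, so the target letter is E.
From F, a minor seventh is 10 semitones up: Eb.

Eb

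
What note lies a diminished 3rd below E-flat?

A third below E lands on the letter C.
A diminished third spans 2 semitones, so Eb moves to pitch class 1. On the letter C that is C#.

C#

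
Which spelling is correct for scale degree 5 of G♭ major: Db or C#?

Each scale degree takes a distinct letter name. Degree 5 of a scale on G must use the letter D.
Db and C# are enharmonically the same pitch, but only Db uses the letter D, so it is the correct spelling here.

Db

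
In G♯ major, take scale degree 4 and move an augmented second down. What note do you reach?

Bb

Scale degree 4 of G# major is C#.
An augmented second (3 semitones) below C# lands on the letter B, giving Bb.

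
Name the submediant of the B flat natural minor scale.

Degree 6 takes the letter 5 steps above B, which is G.
In natural minor, degree 6 sits 8 semitones above the tonic. Bb + 8 semitones is pitch class 6, spelled on G as Gb.

Gb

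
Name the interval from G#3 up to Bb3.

The letter names run G→B, a span of 2 letter steps, so the interval is some kind of third.
G# to Bb is 2 semitones. A major third is 4, so 2 makes it diminished.

diminished third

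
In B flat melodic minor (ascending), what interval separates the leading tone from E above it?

The leading tone of Bb melodic minor (ascending) is A.
A up to E: letters A→E make it a fifth; 7 semitones makes it perfect.

perfect fifth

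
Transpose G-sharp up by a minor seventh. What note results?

A seventh above G lands on the letter F.
A minor seventh spans 10 semitones, so G# moves to pitch class 6. On the letter F that is F#.

F#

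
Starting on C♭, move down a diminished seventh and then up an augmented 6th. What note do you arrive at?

B#

A diminished seventh down from Cb is D (letter D, 9 semitones down).
An augmented sixth up from D is B# (letter B, 10 semitones up).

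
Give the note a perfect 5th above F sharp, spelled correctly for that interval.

C#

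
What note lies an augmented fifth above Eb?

B

E up a perfect fifth is B, so the target letter is B.
From Eb, an augmented fifth is 8 semitones up: B.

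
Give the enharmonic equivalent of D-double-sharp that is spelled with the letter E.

E

D## is pitch class 4. The letter E alone is pitch class 4.
Pitch class 4 on E needs no accidental: E.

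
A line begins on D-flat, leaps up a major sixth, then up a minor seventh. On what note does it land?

A major sixth up from Db is Bb (letter B, 9 semitones up).
A minor seventh up from Bb is Ab (letter A, 10 semitones up).

Ab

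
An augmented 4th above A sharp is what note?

D##

A up a perfect fourth is D, so the target letter is D.
From A#, an augmented fourth is 6 semitones up: D##.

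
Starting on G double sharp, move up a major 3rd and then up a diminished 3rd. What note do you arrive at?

A major third up from G## is B## (letter B, 4 semitones up).
A diminished third up from B## is D# (letter D, 2 semitones up).

D#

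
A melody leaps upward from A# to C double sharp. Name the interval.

Counting letters A–B–C gives a third.
A#→C## = 4 semitones, exactly the major third.

major third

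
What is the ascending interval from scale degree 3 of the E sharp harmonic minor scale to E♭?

diminished sixth

Scale degree 3 of E# harmonic minor is G#.
G# up to Eb: letters G→E make it a sixth; 7 semitones makes it diminished.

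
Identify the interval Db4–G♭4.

The letter names run D→G, a span of 3 letter steps, so the interval is some kind of fourth.
Db to Gb is 5 semitones. A perfect fourth is 5, so 5 makes it perfect.

perfect fourth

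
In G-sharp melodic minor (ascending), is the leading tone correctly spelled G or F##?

F##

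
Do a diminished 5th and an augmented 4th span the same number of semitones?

A diminished fifth spans 6 semitones; an augmented fourth spans 6.
They are enharmonically equivalent.

Yes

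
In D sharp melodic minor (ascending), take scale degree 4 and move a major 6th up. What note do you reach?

Scale degree 4 of D# melodic minor (ascending) is G#.
A major sixth (9 semitones) above G# lands on the letter E, giving E#.

E#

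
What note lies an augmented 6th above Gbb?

Eb

A sixth above G lands on the letter E.
An augmented sixth spans 10 semitones, so Gbb moves to pitch class 3. On the letter E that is Eb.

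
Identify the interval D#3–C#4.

Counting letters D–E–F–G–A–B–C gives a seventh.
D#→C# = 10 semitones, 1 narrower than the major seventh (11), so minor.

minor seventh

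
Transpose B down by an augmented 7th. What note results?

A seventh below B lands on the letter C.
An augmented seventh spans 12 semitones, so B moves to pitch class 11. On the letter C that is Cb.

Cb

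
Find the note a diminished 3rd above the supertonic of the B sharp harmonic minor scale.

E

The supertonic of B# harmonic minor is C##.
A diminished third (2 semitones) above C## lands on the letter E, giving E.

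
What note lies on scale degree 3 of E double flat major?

Gb

The Ebb major scale runs Ebb Fb Gb Abb Bbb Cb Db.
Degree 3 is Gb.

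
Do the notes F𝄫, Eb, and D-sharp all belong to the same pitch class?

Yes

Fbb = pitch class 3 and Eb = pitch class 3 and D# = pitch class 3 — the same pitch class, so they are enharmonic equivalents.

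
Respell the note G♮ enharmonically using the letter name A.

Plain A sits 2 semitones above G, so on the letter A the same pitch needs a double flat: Abb.

Abb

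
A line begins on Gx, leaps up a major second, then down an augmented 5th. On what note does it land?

D#

A major second up from G## is A## (letter A, 2 semitones up).
An augmented fifth down from A## is D# (letter D, 8 semitones down).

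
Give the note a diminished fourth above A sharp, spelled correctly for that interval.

D

A up a perfect fourth is D, so the target letter is D.
From A#, a diminished fourth is 4 semitones up: D.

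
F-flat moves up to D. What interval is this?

augmented sixth

Counting letters F–G–A–B–C–D gives a sixth.
Fb→D = 10 semitones, 1 wider than the major sixth (9), so augmented.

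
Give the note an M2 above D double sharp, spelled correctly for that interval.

D up a major second is E, so the target letter is E.
From D##, a major second is 2 semitones up: E##.

E##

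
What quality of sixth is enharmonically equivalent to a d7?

major

A diminished seventh spans 9 semitones.
A sixth spanning 9 semitones is major (the major sixth is 9).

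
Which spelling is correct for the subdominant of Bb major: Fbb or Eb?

Each scale degree takes a distinct letter name. Degree 4 of a scale on B must use the letter E.
Eb and Fbb are enharmonically the same pitch, but only Eb uses the letter E, so it is the correct spelling here.

Eb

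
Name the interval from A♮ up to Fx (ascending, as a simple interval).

augmented sixth

Counting letters A–B–C–D–E–F gives a sixth.
A→F## = 10 semitones, 1 wider than the major sixth (9), so augmented.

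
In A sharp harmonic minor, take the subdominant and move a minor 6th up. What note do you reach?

B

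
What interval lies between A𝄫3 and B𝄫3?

major second

Counting letters A–B gives a second.
Abb→Bbb = 2 semitones, exactly the major second.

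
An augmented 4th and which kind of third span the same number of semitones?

doubly augmented

An augmented fourth spans 6 semitones.
A third spanning 6 semitones is doubly augmented (the major third is 4).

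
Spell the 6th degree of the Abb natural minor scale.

Fbb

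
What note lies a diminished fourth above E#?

A fourth above E lands on the letter A.
A diminished fourth spans 4 semitones, so E# moves to pitch class 9. On the letter A that is A.

A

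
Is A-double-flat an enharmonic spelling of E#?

Two spellings are enharmonically equivalent only if they share a pitch class.
Here Abb → 7, E# → 5; 5 ≠ 7, so they are not.

No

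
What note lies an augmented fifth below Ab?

Dbb

A down a perfect fifth is D, so the target letter is D.
From Ab, an augmented fifth is 8 semitones down: Dbb.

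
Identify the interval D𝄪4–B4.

Counting letters D–E–F–G–A–B gives a sixth.
D##→B = 7 semitones, 2 narrower than the major sixth (9), so diminished.

diminished sixth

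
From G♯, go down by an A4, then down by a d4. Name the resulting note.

A#

An augmented fourth down from G# is D (letter D, 6 semitones down).
A diminished fourth down from D is A# (letter A, 4 semitones down).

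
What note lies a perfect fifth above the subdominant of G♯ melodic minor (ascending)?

G#

The subdominant of G# melodic minor (ascending) is C#.
A perfect fifth (7 semitones) above C# lands on the letter G, giving G#.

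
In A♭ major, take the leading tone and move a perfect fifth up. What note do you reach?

D

The leading tone of Ab major is G.
A perfect fifth (7 semitones) above G lands on the letter D, giving D.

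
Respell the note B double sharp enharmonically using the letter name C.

C#

B## is pitch class 1. The letter C alone is pitch class 0.
To reach pitch class 1 from C requires an offset of +1 semitone, i.e. sharp: C#.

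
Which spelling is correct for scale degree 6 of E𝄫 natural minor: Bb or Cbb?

Cbb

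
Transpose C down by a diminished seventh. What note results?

A seventh below C lands on the letter D.
A diminished seventh spans 9 semitones, so C moves to pitch class 3. On the letter D that is D#.

D#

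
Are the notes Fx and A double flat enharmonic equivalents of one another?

Yes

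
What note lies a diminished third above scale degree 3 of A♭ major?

Scale degree 3 of Ab major is C.
A diminished third (2 semitones) above C lands on the letter E, giving Ebb.

Ebb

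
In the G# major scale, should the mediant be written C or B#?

Each scale degree takes a distinct letter name. Degree 3 of a scale on G must use the letter B.
B# and C are enharmonically the same pitch, but only B# uses the letter B, so it is the correct spelling here.

B#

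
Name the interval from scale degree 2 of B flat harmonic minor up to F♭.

diminished fourth

Scale degree 2 of Bb harmonic minor is C.
C up to Fb: letters C→F make it a fourth; 4 semitones makes it diminished.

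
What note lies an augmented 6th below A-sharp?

C

A down a major sixth is C, so the target letter is C.
From A#, an augmented sixth is 10 semitones down: C.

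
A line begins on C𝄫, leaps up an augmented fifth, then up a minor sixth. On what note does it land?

Ebb

An augmented fifth up from Cbb is Gb (letter G, 8 semitones up).
A minor sixth up from Gb is Ebb (letter E, 8 semitones up).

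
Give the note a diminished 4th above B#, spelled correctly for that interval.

E

A fourth above B lands on the letter E.
A diminished fourth spans 4 semitones, so B# moves to pitch class 4. On the letter E that is E.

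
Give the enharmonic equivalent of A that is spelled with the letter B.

Bbb

A is pitch class 9. The letter B alone is pitch class 11.
To reach pitch class 9 from B requires an offset of -2 semitones, i.e. double flat: Bbb.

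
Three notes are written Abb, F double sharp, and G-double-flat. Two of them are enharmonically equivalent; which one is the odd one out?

Gbb

In 12-tone equal temperament, enharmonic equivalents share a pitch class. Abb is pitch class 7; F## is pitch class 7; Gbb is pitch class 5.
Abb and F## share pitch class 7, while Gbb is pitch class 5.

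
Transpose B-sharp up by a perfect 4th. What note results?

B up a perfect fourth is E, so the target letter is E.
From B#, a perfect fourth is 5 semitones up: E#.

E#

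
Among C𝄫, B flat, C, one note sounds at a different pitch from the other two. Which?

C

In 12-tone equal temperament, enharmonic equivalents share a pitch class. Cbb is pitch class 10; Bb is pitch class 10; C is pitch class 0.
Cbb and Bb share pitch class 10, while C is pitch class 0.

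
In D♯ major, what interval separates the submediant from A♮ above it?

diminished seventh

The submediant of D# major is B#.
B# up to A: letters B→A make it a seventh; 9 semitones makes it diminished.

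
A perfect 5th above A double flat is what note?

A up a perfect fifth is E, so the target letter is E.
From Abb, a perfect fifth is 7 semitones up: Ebb.

Ebb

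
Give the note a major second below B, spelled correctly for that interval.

A second below B lands on the letter A.
A major second spans 2 semitones, so B moves to pitch class 9. On the letter A that is A.

A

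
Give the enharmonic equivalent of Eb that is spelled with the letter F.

Eb is pitch class 3. The letter F alone is pitch class 5.
To reach pitch class 3 from F requires an offset of -2 semitones, i.e. double flat: Fbb.

Fbb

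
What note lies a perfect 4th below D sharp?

A#

A fourth below D lands on the letter A.
A perfect fourth spans 5 semitones, so D# moves to pitch class 10. On the letter A that is A#.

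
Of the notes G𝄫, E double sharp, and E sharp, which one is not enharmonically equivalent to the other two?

E##

In 12-tone equal temperament, enharmonic equivalents share a pitch class. Gbb is pitch class 5; E## is pitch class 6; E# is pitch class 5.
Gbb and E# share pitch class 5, while E## is pitch class 6.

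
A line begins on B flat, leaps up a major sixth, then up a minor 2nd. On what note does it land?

A major sixth up from Bb is G (letter G, 9 semitones up).
A minor second up from G is Ab (letter A, 1 semitone up).

Ab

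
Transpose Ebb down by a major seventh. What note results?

E down a major seventh is F, so the target letter is F.
From Ebb, a major seventh is 11 semitones down: Fbb.

Fbb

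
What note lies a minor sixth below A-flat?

A sixth below A lands on the letter C.
A minor sixth spans 8 semitones, so Ab moves to pitch class 0. On the letter C that is C.

C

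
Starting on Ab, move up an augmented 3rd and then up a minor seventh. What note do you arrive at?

B

An augmented third up from Ab is C# (letter C, 5 semitones up).
A minor seventh up from C# is B (letter B, 10 semitones up).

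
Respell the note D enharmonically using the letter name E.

D is pitch class 2. The letter E alone is pitch class 4.
To reach pitch class 2 from E requires an offset of -2 semitones, i.e. double flat: Ebb.

Ebb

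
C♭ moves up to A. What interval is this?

Counting letters C–D–E–F–G–A gives a sixth.
Cb→A = 10 semitones, 1 wider than the major sixth (9), so augmented.

augmented sixth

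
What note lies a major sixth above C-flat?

C up a major sixth is A, so the target letter is A.
From Cb, a major sixth is 9 semitones up: Ab.

Ab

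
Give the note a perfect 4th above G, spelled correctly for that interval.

C

A fourth above G lands on the letter C.
A perfect fourth spans 5 semitones, so G moves to pitch class 0. On the letter C that is C.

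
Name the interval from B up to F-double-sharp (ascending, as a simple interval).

augmented fifth

Counting letters B–C–D–E–F gives a fifth.
B→F## = 8 semitones, 1 wider than the perfect fifth (7), so augmented.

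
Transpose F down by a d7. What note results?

G#

F down a major seventh is Gb, so the target letter is G.
From F, a diminished seventh is 9 semitones down: G#.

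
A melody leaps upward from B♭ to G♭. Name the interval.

minor sixth

Counting letters B–C–D–E–F–G gives a sixth.
Bb→Gb = 8 semitones, 1 narrower than the major sixth (9), so minor.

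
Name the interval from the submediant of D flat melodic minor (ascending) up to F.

perfect fifth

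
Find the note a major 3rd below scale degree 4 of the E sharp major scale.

F#

Scale degree 4 of E# major is A#.
A major third (4 semitones) below A# lands on the letter F, giving F#.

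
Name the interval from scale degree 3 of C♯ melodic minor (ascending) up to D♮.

Scale degree 3 of C# melodic minor (ascending) is E.
E up to D: letters E→D make it a seventh; 10 semitones makes it minor.

minor seventh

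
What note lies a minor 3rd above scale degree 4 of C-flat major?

Scale degree 4 of Cb major is Fb.
A minor third (3 semitones) above Fb lands on the letter A, giving Abb.

Abb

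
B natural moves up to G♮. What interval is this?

Counting letters B–C–D–E–F–G gives a sixth.
B→G = 8 semitones, 1 narrower than the major sixth (9), so minor.

minor sixth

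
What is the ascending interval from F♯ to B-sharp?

augmented fourth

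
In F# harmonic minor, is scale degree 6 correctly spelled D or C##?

Each scale degree takes a distinct letter name. Degree 6 of a scale on F must use the letter D.
D and C## are enharmonically the same pitch, but only D uses the letter D, so it is the correct spelling here.

D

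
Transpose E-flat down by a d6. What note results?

A sixth below E lands on the letter G.
A diminished sixth spans 7 semitones, so Eb moves to pitch class 8. On the letter G that is G#.

G#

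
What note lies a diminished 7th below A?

B#

A down a major seventh is Bb, so the target letter is B.
From A, a diminished seventh is 9 semitones down: B#.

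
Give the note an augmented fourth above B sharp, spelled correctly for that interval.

E##

A fourth above B lands on the letter E.
An augmented fourth spans 6 semitones, so B# moves to pitch class 6. On the letter E that is E##.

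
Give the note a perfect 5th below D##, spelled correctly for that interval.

G##

A fifth below D lands on the letter G.
A perfect fifth spans 7 semitones, so D## moves to pitch class 9. On the letter G that is G##.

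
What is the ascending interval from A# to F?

diminished sixth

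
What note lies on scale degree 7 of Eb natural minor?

Db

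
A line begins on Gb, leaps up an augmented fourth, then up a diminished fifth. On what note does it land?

Gb

An augmented fourth up from Gb is C (letter C, 6 semitones up).
A diminished fifth up from C is Gb (letter G, 6 semitones up).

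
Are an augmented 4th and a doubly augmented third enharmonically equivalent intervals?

An augmented fourth spans 6 semitones; a doubly augmented third spans 6.
They are enharmonically equivalent.

Yes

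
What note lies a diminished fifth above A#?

E

A fifth above A lands on the letter E.
A diminished fifth spans 6 semitones, so A# moves to pitch class 4. On the letter E that is E.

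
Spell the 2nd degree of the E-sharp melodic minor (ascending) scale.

F##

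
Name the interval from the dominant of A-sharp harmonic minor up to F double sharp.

major second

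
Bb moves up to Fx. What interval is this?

The letter names run B→F, a span of 4 letter steps, so the interval is some kind of fifth.
Bb to F## is 9 semitones. A perfect fifth is 7, so 9 makes it doubly augmented.

doubly augmented fifth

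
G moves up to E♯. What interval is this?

augmented sixth

Counting letters G–A–B–C–D–E gives a sixth.
G→E# = 10 semitones, 1 wider than the major sixth (9), so augmented.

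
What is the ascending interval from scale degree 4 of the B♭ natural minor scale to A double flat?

Scale degree 4 of Bb natural minor is Eb.
Eb up to Abb: letters E→A make it a fourth; 4 semitones makes it diminished.

diminished fourth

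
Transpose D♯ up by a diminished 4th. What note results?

A fourth above D lands on the letter G.
A diminished fourth spans 4 semitones, so D# moves to pitch class 7. On the letter G that is G.

G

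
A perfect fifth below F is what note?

F down a perfect fifth is Bb, so the target letter is B.
From F, a perfect fifth is 7 semitones down: Bb.

Bb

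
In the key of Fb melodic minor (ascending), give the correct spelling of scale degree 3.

Abb

Degree 3 takes the letter 2 steps above F, which is A.
In melodic minor (ascending), degree 3 sits 3 semitones above the tonic. Fb + 3 semitones is pitch class 7, spelled on A as Abb.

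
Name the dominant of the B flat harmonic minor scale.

F

The Bb harmonic minor scale runs Bb C Db Eb F Gb A.
Degree 5 is F.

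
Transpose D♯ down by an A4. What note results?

D down a perfect fourth is A, so the target letter is A.
From D#, an augmented fourth is 6 semitones down: A.

A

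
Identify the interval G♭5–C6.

The letter names run G→C, a span of 3 letter steps, so the interval is some kind of fourth.
Gb to C is 6 semitones. A perfect fourth is 5, so 6 makes it augmented.

augmented fourth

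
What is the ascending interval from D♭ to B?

The letter names run D→B, a span of 5 letter steps, so the interval is some kind of sixth.
Db to B is 10 semitones. A major sixth is 9, so 10 makes it augmented.

augmented sixth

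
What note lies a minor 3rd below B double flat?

B down a major third is G, so the target letter is G.
From Bbb, a minor third is 3 semitones down: Gb.

Gb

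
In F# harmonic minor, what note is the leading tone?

E#

The F# harmonic minor scale runs F# G# A B C# D E#.
Degree 7 is E#.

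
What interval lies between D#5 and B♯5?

Counting letters D–E–F–G–A–B gives a sixth.
D#→B# = 9 semitones, exactly the major sixth.

major sixth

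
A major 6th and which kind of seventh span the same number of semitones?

diminished

A major sixth spans 9 semitones.
A seventh spanning 9 semitones is diminished (the major seventh is 11).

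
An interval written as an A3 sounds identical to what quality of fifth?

doubly diminished

An augmented third spans 5 semitones.
A fifth spanning 5 semitones is doubly diminished (the perfect fifth is 7).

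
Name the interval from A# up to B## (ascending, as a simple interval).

augmented second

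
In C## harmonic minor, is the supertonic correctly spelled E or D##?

Each scale degree takes a distinct letter name. Degree 2 of a scale on C must use the letter D.
D## and E are enharmonically the same pitch, but only D## uses the letter D, so it is the correct spelling here.

D##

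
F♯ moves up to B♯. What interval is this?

augmented fourth

The letter names run F→B, a span of 3 letter steps, so the interval is some kind of fourth.
F# to B# is 6 semitones. A perfect fourth is 5, so 6 makes it augmented.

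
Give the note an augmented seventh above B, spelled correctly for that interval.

A seventh above B lands on the letter A.
An augmented seventh spans 12 semitones, so B moves to pitch class 11. On the letter A that is A##.

A##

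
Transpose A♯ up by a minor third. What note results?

C#

A third above A lands on the letter C.
A minor third spans 3 semitones, so A# moves to pitch class 1. On the letter C that is C#.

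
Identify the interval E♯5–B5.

diminished fifth

The letter names run E→B, a span of 4 letter steps, so the interval is some kind of fifth.
E# to B is 6 semitones. A perfect fifth is 7, so 6 makes it diminished.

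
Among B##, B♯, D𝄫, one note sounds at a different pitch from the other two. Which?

In 12-tone equal temperament, enharmonic equivalents share a pitch class. B## is pitch class 1; B# is pitch class 0; Dbb is pitch class 0.
B# and Dbb share pitch class 0, while B## is pitch class 1.

B##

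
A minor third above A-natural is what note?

C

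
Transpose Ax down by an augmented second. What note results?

G#

A down a major second is G, so the target letter is G.
From A##, an augmented second is 3 semitones down: G#.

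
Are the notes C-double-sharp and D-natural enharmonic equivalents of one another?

Yes

C## = pitch class 2 and D = pitch class 2 — the same pitch class, so they are enharmonic equivalents.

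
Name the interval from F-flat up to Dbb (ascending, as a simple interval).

minor sixth

Counting letters F–G–A–B–C–D gives a sixth.
Fb→Dbb = 8 semitones, 1 narrower than the major sixth (9), so minor.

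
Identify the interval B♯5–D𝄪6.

major third

The letter names run B→D, a span of 2 letter steps, so the interval is some kind of third.
B# to D## is 4 semitones. A major third is 4, so 4 makes it major.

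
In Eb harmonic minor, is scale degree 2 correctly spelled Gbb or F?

F

Each scale degree takes a distinct letter name. Degree 2 of a scale on E must use the letter F.
F and Gbb are enharmonically the same pitch, but only F uses the letter F, so it is the correct spelling here.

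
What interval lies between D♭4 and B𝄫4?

The letter names run D→B, a span of 5 letter steps, so the interval is some kind of sixth.
Db to Bbb is 8 semitones. A major sixth is 9, so 8 makes it minor.

minor sixth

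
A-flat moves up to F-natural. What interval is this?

Counting letters A–B–C–D–E–F gives a sixth.
Ab→F = 9 semitones, exactly the major sixth.

major sixth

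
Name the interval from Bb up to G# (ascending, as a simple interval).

augmented sixth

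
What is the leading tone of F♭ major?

Degree 7 takes the letter 6 steps above F, which is E.
In major, degree 7 sits 11 semitones above the tonic. Fb + 11 semitones is pitch class 3, spelled on E as Eb.

Eb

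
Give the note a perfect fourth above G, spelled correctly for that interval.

G up a perfect fourth is C, so the target letter is C.
From G, a perfect fourth is 5 semitones up: C.

C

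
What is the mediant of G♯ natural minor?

Degree 3 takes the letter 2 steps above G, which is B.
In natural minor, degree 3 sits 3 semitones above the tonic. G# + 3 semitones is pitch class 11, spelled on B as B.

B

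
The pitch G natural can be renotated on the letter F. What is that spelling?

F##

G is pitch class 7. The letter F alone is pitch class 5.
To reach pitch class 7 from F requires an offset of +2 semitones, i.e. double sharp: F##.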